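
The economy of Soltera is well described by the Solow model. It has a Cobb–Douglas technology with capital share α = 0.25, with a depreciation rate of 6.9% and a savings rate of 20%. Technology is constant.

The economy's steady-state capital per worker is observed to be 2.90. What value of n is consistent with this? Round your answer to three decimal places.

n ≈ 0.021

In steady state, investment equals break-even investment: s·k^α = (n + δ)·k.
So s / (n + δ) = (k*)^(1−α) = 2.90^0.75 = 2.2223.
Therefore n + δ = s / 2.2223 = 0.20 / 2.2223 = 0.0900, so n = 0.0900 − 0.069 = 0.0210.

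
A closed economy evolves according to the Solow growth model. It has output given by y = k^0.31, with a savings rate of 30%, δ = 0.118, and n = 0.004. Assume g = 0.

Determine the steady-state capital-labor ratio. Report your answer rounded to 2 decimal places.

Steady state requires s·f(k) = (n + δ)·k, i.e. s·k^α = (n + δ)·k.
Rearranging, k^(1−α) = s / (n + δ).
k^0.69 = 0.30 / (0.004 + 0.118) = 0.30 / 0.122 = 2.4590
k* = 2.4590^(1/0.69) ≈ 3.6840

k* ≈ 3.68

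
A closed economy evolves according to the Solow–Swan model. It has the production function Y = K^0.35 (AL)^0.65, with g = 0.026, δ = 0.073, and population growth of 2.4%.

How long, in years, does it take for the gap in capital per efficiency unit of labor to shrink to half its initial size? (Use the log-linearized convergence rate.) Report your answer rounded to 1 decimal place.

Near the steady state the convergence rate is λ = (1 − α)(n + g + δ).
λ = (1 − 0.35) × 0.123 = 0.65 × 0.123 = 0.07995
Half-life = ln 2 / λ = 0.6931 / 0.07995 ≈ 8.67 years

about 8.7 years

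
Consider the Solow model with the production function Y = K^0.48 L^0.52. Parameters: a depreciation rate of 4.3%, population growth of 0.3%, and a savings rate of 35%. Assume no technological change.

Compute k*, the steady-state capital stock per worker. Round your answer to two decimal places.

At the steady state, Δk = 0, so s·k^α = (n + δ)·k.
Rearranging, k^(1−α) = s / (n + δ).
k^0.52 = 0.35 / (0.003 + 0.043) = 0.35 / 0.046 = 7.6087
k* = 7.6087^(1/0.52) ≈ 49.5254

k* ≈ 49.53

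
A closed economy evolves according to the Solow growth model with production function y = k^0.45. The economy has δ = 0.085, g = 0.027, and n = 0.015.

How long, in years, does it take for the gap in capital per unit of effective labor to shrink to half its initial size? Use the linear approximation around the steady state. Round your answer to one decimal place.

Near the steady state the convergence rate is λ = (1 − α)(n + g + δ).
λ = (1 − 0.45) × 0.127 = 0.55 × 0.127 = 0.06985
Half-life = ln 2 / λ = 0.6931 / 0.06985 ≈ 9.92 years

about 9.9 years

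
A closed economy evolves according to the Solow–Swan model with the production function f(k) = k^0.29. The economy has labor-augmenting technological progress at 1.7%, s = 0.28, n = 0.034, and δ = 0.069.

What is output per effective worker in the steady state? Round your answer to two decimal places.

At the steady state, Δk = 0, so s·k^α = (n + g + δ)·k.
Rearranging, k^(1−α) = s / (n + g + δ).
k^0.71 = 0.28 / (0.034 + 0.017 + 0.069) = 0.28 / 0.120 = 2.3333
k* = 2.3333^(1/0.71) ≈ 3.2981
y* = (k*)^α = 3.2981^0.29 ≈ 1.4135

y* = 1.41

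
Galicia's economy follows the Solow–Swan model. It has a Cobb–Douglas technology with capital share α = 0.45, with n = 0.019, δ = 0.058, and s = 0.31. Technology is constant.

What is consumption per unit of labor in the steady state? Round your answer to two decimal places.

c* = 2.16

Steady state requires s·f(k) = (n + δ)·k, i.e. s·k^α = (n + δ)·k.
Rearranging, k^(1−α) = s / (n + δ).
k^0.55 = 0.31 / (0.019 + 0.058) = 0.31 / 0.077 = 4.0260
k* = 4.0260^(1/0.55) ≈ 12.5826
y* = (k*)^α = 12.5826^0.45 ≈ 3.1253
c* = (1 − s)·y* = (1 − 0.31) × 3.1253 ≈ 2.1565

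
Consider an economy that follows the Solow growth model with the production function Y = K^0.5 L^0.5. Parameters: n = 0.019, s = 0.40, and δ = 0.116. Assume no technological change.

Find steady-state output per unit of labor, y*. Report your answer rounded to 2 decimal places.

At the steady state, Δk = 0, so s·k^α = (n + δ)·k.
Dividing both sides by k: k^(1−α) = s / (n + δ).
k^0.5 = 0.40 / (0.019 + 0.116) = 0.40 / 0.135 = 2.9630
k* = 2.9630^(1/0.5) ≈ 8.7794
y* = (k*)^α = 8.7794^0.5 ≈ 2.9630

y* = 2.96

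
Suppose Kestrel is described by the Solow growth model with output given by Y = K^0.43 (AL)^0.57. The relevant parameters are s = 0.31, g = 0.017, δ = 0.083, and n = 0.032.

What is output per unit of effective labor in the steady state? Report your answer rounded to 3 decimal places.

In steady state, investment equals break-even investment: s·k^α = (n + g + δ)·k.
Rearranging, k^(1−α) = s / (n + g + δ).
k^0.57 = 0.31 / (0.032 + 0.017 + 0.083) = 0.31 / 0.132 = 2.3485
k* = 2.3485^(1/0.57) ≈ 4.4721
y* = (k*)^α = 4.4721^0.43 ≈ 1.9042

y* = 1.904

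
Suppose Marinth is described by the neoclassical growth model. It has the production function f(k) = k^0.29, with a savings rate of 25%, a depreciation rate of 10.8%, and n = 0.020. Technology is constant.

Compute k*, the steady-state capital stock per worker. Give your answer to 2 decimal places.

k* = 2.57

In steady state, investment equals break-even investment: s·k^α = (n + δ)·k.
Dividing both sides by k: k^(1−α) = s / (n + δ).
k^0.71 = 0.25 / (0.020 + 0.108) = 0.25 / 0.128 = 1.9531
k* = 1.9531^(1/0.71) ≈ 2.5673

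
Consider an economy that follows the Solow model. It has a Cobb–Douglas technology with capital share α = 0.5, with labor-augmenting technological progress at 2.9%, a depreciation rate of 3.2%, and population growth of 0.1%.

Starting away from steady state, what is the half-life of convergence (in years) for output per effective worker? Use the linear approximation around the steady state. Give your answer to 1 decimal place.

Near the steady state the convergence rate is λ = (1 − α)(n + g + δ).
λ = (1 − 0.5) × 0.062 = 0.5 × 0.062 = 0.0310
Half-life = ln 2 / λ = 0.6931 / 0.0310 ≈ 22.36 years

half-life ≈ 22.4 years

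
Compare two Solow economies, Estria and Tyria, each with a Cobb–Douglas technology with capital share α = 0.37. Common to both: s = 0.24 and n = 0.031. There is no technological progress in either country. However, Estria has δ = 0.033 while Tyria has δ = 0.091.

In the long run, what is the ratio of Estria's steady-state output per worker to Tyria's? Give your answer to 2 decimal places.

y*_E / y*_T ≈ 1.46

Steady-state y* = [s/(n + δ)]^(α/(1−α)), so the ratio is [ (s_E/(n + δ)_E) / (s_T/(n + δ)_T) ]^0.5873.
s_E/(n + δ)_E = 0.24/0.064 = 3.7500; s_T/(n + δ)_T = 0.24/0.122 = 1.9672.
Ratio = (3.7500/1.9672)^0.5873 = 1.9063^0.5873 ≈ 1.4607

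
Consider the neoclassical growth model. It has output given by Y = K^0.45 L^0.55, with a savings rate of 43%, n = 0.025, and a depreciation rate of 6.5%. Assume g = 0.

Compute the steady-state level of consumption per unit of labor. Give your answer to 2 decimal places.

In steady state, investment equals break-even investment: s·k^α = (n + δ)·k.
Dividing both sides by k: k^(1−α) = s / (n + δ).
k^0.55 = 0.43 / (0.025 + 0.065) = 0.43 / 0.090 = 4.7778
k* = 4.7778^(1/0.55) ≈ 17.1775
y* = (k*)^α = 17.1775^0.45 ≈ 3.5953
c* = (1 − s)·y* = (1 − 0.43) × 3.5953 ≈ 2.0493

c* = 2.05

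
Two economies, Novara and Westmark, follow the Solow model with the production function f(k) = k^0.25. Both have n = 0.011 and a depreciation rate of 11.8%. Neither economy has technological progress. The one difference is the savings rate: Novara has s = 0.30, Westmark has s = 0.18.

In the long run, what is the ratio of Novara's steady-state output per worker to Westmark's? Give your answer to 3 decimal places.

ratio ≈ 1.186

Steady-state y* = [s/(n + δ)]^(α/(1−α)), so the ratio is [ (s_N/(n + δ)_N) / (s_W/(n + δ)_W) ]^0.3333.
s_N/(n + δ)_N = 0.30/0.129 = 2.3256; s_W/(n + δ)_W = 0.18/0.129 = 1.3953.
Ratio = (2.3256/1.3953)^0.3333 = 1.6667^0.3333 ≈ 1.1856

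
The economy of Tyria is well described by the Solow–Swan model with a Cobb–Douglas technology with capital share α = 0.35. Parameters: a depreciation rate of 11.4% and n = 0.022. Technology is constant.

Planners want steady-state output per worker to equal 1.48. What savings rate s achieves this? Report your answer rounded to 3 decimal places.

In steady state, investment equals break-even investment: s·k^α = (n + δ)·k.
Since y* = [s/(n + δ)]^(α/(1−α)), we have s/(n + δ) = (y*)^((1−α)/α) = 1.48^1.8571 = 2.0711.
Therefore s = 2.0711 × (n + δ) = 2.0711 × 0.136 = 0.2817.

s ≈ 0.282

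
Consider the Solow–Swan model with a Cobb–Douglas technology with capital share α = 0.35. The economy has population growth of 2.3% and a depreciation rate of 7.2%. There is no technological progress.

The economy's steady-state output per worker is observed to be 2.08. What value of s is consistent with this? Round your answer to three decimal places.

s ≈ 0.370

At the steady state, Δk = 0, so s·k^α = (n + δ)·k.
Since y* = [s/(n + δ)]^(α/(1−α)), we have s/(n + δ) = (y*)^((1−α)/α) = 2.08^1.8571 = 3.8965.
Therefore s = 3.8965 × (n + δ) = 3.8965 × 0.095 = 0.3702.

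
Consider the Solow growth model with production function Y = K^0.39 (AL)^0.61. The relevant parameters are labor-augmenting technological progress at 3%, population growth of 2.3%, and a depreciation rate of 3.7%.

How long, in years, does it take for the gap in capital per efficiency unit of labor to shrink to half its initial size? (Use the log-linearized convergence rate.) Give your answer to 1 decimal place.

half-life ≈ 12.6 years

Near the steady state the convergence rate is λ = (1 − α)(n + g + δ).
λ = (1 − 0.39) × 0.090 = 0.61 × 0.090 = 0.0549
Half-life = ln 2 / λ = 0.6931 / 0.0549 ≈ 12.62 years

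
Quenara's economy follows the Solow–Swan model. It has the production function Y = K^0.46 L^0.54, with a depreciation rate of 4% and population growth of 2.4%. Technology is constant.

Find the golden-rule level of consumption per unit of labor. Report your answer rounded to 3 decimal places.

c_gold ≈ 2.898

At the golden rule, f'(k) = n + δ, so α·k^(α−1) = n + δ and k_gold = (α/(n + δ))^(1/(1−α)).
k_gold = (0.46/0.064)^(1/0.54) = 7.1875^1.8519 ≈ 38.5742
c_gold = f(k_gold) − (n + δ)·k_gold = 5.3666 − 0.064×38.5742 ≈ 2.8979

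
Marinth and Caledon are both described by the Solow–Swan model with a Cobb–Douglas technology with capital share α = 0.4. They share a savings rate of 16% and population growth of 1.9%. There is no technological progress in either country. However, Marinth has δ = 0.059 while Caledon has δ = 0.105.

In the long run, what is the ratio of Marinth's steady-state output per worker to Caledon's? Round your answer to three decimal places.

Steady-state y* = [s/(n + δ)]^(α/(1−α)), so the ratio is [ (s_M/(n + δ)_M) / (s_C/(n + δ)_C) ]^0.6667.
s_M/(n + δ)_M = 0.16/0.078 = 2.0513; s_C/(n + δ)_C = 0.16/0.124 = 1.2903.
Ratio = (2.0513/1.2903)^0.6667 = 1.5898^0.6667 ≈ 1.3622

y*_M / y*_C ≈ 1.362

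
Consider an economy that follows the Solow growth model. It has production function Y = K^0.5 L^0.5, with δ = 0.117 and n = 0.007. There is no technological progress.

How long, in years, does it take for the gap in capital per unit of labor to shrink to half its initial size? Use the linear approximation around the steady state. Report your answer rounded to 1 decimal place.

half-life ≈ 11.2 years

Near the steady state the convergence rate is λ = (1 − α)(n + δ).
λ = (1 − 0.5) × 0.124 = 0.5 × 0.124 = 0.0620
Half-life = ln 2 / λ = 0.6931 / 0.0620 ≈ 11.18 years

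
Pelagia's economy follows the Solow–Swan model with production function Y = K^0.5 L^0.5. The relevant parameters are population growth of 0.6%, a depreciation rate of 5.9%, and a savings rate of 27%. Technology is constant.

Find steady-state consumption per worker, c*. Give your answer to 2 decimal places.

In steady state, investment equals break-even investment: s·k^α = (n + δ)·k.
Rearranging, k^(1−α) = s / (n + δ).
k^0.5 = 0.27 / (0.006 + 0.059) = 0.27 / 0.065 = 4.1538
k* = 4.1538^(1/0.5) ≈ 17.2541
y* = (k*)^α = 17.2541^0.5 ≈ 4.1538
c* = (1 − s)·y* = (1 − 0.27) × 4.1538 ≈ 3.0323

c* ≈ 3.03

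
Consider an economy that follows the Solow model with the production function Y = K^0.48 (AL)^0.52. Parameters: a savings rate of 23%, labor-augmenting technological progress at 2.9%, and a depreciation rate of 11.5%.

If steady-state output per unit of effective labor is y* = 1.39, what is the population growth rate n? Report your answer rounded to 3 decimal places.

n ≈ 0.017

At the steady state, Δk = 0, so s·k^α = (n + g + δ)·k.
Since y* = [s/(n + g + δ)]^(α/(1−α)), we have s/(n + g + δ) = (y*)^((1−α)/α) = 1.39^1.0833 = 1.4287.
Therefore n + g + δ = s / 1.4287 = 0.23 / 1.4287 = 0.1610, so n = 0.1610 − 0.144 = 0.0170.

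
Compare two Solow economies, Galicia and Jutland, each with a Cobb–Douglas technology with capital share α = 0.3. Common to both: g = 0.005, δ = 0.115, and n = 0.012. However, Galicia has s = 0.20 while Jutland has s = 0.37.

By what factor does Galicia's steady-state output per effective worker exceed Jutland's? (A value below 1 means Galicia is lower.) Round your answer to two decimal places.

ratio ≈ 0.77

Steady-state y* = [s/(n + g + δ)]^(α/(1−α)), so the ratio is [ (s_G/(n + g + δ)_G) / (s_J/(n + g + δ)_J) ]^0.4286.
s_G/(n + g + δ)_G = 0.20/0.132 = 1.5152; s_J/(n + g + δ)_J = 0.37/0.132 = 2.8030.
Ratio = (1.5152/2.8030)^0.4286 = 0.5406^0.4286 ≈ 0.7683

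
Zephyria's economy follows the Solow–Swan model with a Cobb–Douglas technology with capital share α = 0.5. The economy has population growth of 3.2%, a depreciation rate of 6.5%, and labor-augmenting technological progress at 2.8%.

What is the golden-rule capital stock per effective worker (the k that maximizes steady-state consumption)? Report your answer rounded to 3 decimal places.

The golden rule sets f'(k) = n + g + δ, i.e. α·k^(α−1) = n + g + δ.
So k^(1−α) = α / (n + g + δ) = 0.5 / 0.125 = 4.0000.
k_gold = 4.0000^(1/0.5) ≈ 16.0000

k_gold ≈ 16.000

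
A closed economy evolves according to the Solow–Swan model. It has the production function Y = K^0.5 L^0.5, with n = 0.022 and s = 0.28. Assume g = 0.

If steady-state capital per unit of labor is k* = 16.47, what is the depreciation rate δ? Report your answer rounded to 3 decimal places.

δ ≈ 0.047

At the steady state, Δk = 0, so s·k^α = (n + δ)·k.
So s / (n + δ) = (k*)^(1−α) = 16.47^0.5 = 4.0583.
Therefore n + δ = s / 4.0583 = 0.28 / 4.0583 = 0.0690, so δ = 0.0690 − 0.022 = 0.0470.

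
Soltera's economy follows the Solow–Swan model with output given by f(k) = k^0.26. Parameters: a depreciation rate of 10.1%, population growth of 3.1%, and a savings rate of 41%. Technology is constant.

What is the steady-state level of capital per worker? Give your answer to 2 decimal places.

k* ≈ 4.63

Steady state requires s·f(k) = (n + δ)·k, i.e. s·k^α = (n + δ)·k.
Rearranging, k^(1−α) = s / (n + δ).
k^0.74 = 0.41 / (0.031 + 0.101) = 0.41 / 0.132 = 3.1061
k* = 3.1061^(1/0.74) ≈ 4.6255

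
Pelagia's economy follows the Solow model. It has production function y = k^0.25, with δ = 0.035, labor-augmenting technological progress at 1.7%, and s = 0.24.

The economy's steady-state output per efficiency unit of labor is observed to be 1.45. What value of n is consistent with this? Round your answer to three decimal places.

n ≈ 0.027

In steady state, investment equals break-even investment: s·k^α = (n + g + δ)·k.
Since y* = [s/(n + g + δ)]^(α/(1−α)), we have s/(n + g + δ) = (y*)^((1−α)/α) = 1.45^3 = 3.0486.
Therefore n + g + δ = s / 3.0486 = 0.24 / 3.0486 = 0.0787, so n = 0.0787 − 0.052 = 0.0267.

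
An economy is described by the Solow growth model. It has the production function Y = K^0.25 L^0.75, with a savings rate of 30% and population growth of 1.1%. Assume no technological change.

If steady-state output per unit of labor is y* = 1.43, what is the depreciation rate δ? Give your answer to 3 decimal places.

At the steady state, Δk = 0, so s·k^α = (n + δ)·k.
Since y* = [s/(n + δ)]^(α/(1−α)), we have s/(n + δ) = (y*)^((1−α)/α) = 1.43^3 = 2.9242.
Therefore n + δ = s / 2.9242 = 0.30 / 2.9242 = 0.1026, so δ = 0.1026 − 0.011 = 0.0916.

δ ≈ 0.092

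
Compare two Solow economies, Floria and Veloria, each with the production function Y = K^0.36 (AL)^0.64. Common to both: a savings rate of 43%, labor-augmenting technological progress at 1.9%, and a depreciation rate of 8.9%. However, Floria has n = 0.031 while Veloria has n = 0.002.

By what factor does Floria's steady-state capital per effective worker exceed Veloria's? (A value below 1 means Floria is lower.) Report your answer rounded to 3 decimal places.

Steady-state k* = [s/(n + g + δ)]^(1/(1−α)), so the ratio is [ (s_F/(n + g + δ)_F) / (s_V/(n + g + δ)_V) ]^1.5625.
s_F/(n + g + δ)_F = 0.43/0.139 = 3.0935; s_V/(n + g + δ)_V = 0.43/0.110 = 3.9091.
Ratio = (3.0935/3.9091)^1.5625 = 0.7914^1.5625 ≈ 0.6938

ratio ≈ 0.694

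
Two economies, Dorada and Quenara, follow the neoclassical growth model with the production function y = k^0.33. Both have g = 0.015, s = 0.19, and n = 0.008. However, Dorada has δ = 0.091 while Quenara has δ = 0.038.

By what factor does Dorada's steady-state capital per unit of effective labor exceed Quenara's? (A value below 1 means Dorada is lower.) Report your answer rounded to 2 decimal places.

ratio ≈ 0.39

Steady-state k* = [s/(n + g + δ)]^(1/(1−α)), so the ratio is [ (s_D/(n + g + δ)_D) / (s_Q/(n + g + δ)_Q) ]^1.4925.
s_D/(n + g + δ)_D = 0.19/0.114 = 1.6667; s_Q/(n + g + δ)_Q = 0.19/0.061 = 3.1148.
Ratio = (1.6667/3.1148)^1.4925 = 0.5351^1.4925 ≈ 0.3933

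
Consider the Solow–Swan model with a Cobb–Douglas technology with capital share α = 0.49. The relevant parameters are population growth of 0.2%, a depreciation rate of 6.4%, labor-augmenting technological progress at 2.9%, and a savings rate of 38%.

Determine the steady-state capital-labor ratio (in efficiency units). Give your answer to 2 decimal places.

At the steady state, Δk = 0, so s·k^α = (n + g + δ)·k.
Dividing both sides by k: k^(1−α) = s / (n + g + δ).
k^0.51 = 0.38 / (0.002 + 0.029 + 0.064) = 0.38 / 0.095 = 4.0000
k* = 4.0000^(1/0.51) ≈ 15.1534

k* ≈ 15.15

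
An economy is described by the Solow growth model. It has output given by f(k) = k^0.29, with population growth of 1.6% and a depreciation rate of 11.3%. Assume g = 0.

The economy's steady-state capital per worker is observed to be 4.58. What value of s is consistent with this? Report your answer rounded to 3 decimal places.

s ≈ 0.380

In steady state, investment equals break-even investment: s·k^α = (n + δ)·k.
So s / (n + δ) = (k*)^(1−α) = 4.58^0.71 = 2.9459.
Therefore s = 2.9459 × (n + δ) = 2.9459 × 0.129 = 0.3800.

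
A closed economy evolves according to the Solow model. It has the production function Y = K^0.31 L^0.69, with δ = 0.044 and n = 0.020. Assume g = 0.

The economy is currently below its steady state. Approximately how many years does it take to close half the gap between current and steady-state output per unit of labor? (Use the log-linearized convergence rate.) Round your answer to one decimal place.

Near the steady state the convergence rate is λ = (1 − α)(n + δ).
λ = (1 − 0.31) × 0.064 = 0.69 × 0.064 = 0.04416
Half-life = ln 2 / λ = 0.6931 / 0.04416 ≈ 15.70 years

t_½ ≈ 15.7 years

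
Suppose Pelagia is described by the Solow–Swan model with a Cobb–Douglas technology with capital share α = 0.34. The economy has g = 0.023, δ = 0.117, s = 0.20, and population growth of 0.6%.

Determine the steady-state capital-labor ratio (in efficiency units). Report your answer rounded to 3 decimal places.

k* = 1.611

In steady state, investment equals break-even investment: s·k^α = (n + g + δ)·k.
Rearranging, k^(1−α) = s / (n + g + δ).
k^0.66 = 0.20 / (0.006 + 0.023 + 0.117) = 0.20 / 0.146 = 1.3699
k* = 1.3699^(1/0.66) ≈ 1.6110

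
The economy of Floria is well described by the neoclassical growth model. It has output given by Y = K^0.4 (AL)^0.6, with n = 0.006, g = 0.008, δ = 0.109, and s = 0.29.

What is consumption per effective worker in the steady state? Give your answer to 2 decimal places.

c* ≈ 1.26

At the steady state, Δk = 0, so s·k^α = (n + g + δ)·k.
Rearranging, k^(1−α) = s / (n + g + δ).
k^0.6 = 0.29 / (0.006 + 0.008 + 0.109) = 0.29 / 0.123 = 2.3577
k* = 2.3577^(1/0.6) ≈ 4.1765
y* = (k*)^α = 4.1765^0.4 ≈ 1.7714
c* = (1 − s)·y* = (1 − 0.29) × 1.7714 ≈ 1.2577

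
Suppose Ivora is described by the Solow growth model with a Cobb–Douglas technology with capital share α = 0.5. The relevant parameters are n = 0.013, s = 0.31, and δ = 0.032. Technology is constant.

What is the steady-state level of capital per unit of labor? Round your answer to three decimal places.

k* ≈ 47.457

Steady state requires s·f(k) = (n + δ)·k, i.e. s·k^α = (n + δ)·k.
Rearranging, k^(1−α) = s / (n + δ).
k^0.5 = 0.31 / (0.013 + 0.032) = 0.31 / 0.045 = 6.8889
k* = 6.8889^(1/0.5) ≈ 47.4569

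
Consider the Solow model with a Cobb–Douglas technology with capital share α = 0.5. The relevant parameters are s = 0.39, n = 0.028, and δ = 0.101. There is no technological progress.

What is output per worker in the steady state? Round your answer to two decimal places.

At the steady state, Δk = 0, so s·k^α = (n + δ)·k.
Rearranging, k^(1−α) = s / (n + δ).
k^0.5 = 0.39 / (0.028 + 0.101) = 0.39 / 0.129 = 3.0233
k* = 3.0233^(1/0.5) ≈ 9.1403
y* = (k*)^α = 9.1403^0.5 ≈ 3.0233

y* = 3.02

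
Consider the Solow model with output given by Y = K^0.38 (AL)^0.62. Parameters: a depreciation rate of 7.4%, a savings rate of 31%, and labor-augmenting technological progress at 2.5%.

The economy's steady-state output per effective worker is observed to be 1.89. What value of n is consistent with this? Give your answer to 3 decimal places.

At the steady state, Δk = 0, so s·k^α = (n + g + δ)·k.
Since y* = [s/(n + g + δ)]^(α/(1−α)), we have s/(n + g + δ) = (y*)^((1−α)/α) = 1.89^1.6316 = 2.8254.
Therefore n + g + δ = s / 2.8254 = 0.31 / 2.8254 = 0.1097, so n = 0.1097 − 0.099 = 0.0107.

n ≈ 0.011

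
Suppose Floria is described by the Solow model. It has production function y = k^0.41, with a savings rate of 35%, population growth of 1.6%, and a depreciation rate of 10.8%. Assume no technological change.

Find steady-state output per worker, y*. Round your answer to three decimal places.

y* = 2.057

In steady state, investment equals break-even investment: s·k^α = (n + δ)·k.
Dividing both sides by k: k^(1−α) = s / (n + δ).
k^0.59 = 0.35 / (0.016 + 0.108) = 0.35 / 0.124 = 2.8226
k* = 2.8226^(1/0.59) ≈ 5.8051
y* = (k*)^α = 5.8051^0.41 ≈ 2.0567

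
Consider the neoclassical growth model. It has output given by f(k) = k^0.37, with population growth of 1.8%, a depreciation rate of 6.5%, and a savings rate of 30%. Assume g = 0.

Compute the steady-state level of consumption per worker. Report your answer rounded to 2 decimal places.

Steady state requires s·f(k) = (n + δ)·k, i.e. s·k^α = (n + δ)·k.
Rearranging, k^(1−α) = s / (n + δ).
k^0.63 = 0.30 / (0.018 + 0.065) = 0.30 / 0.083 = 3.6145
k* = 3.6145^(1/0.63) ≈ 7.6876
y* = (k*)^α = 7.6876^0.37 ≈ 2.1269
c* = (1 − s)·y* = (1 − 0.30) × 2.1269 ≈ 1.4888

c* = 1.49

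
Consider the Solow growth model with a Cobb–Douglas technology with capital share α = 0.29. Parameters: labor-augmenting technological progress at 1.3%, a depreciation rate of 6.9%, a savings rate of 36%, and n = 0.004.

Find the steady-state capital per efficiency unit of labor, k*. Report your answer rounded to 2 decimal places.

k* = 7.51

At the steady state, Δk = 0, so s·k^α = (n + g + δ)·k.
Rearranging, k^(1−α) = s / (n + g + δ).
k^0.71 = 0.36 / (0.004 + 0.013 + 0.069) = 0.36 / 0.086 = 4.1860
k* = 4.1860^(1/0.71) ≈ 7.5123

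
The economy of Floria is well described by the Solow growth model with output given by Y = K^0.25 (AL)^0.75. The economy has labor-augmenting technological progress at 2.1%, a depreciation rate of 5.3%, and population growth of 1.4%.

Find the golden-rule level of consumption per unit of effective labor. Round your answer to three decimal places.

At the golden rule, f'(k) = n + g + δ, so α·k^(α−1) = n + g + δ and k_gold = (α/(n + g + δ))^(1/(1−α)).
k_gold = (0.25/0.088)^(1/0.75) = 2.8409^1.3333 ≈ 4.0234
c_gold = f(k_gold) − (n + g + δ)·k_gold = 1.4163 − 0.088×4.0234 ≈ 1.0622

c_gold ≈ 1.062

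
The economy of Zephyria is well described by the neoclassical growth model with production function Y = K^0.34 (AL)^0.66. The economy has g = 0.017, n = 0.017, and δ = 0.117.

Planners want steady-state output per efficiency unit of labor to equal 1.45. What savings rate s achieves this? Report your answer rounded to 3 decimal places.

In steady state, investment equals break-even investment: s·k^α = (n + g + δ)·k.
Since y* = [s/(n + g + δ)]^(α/(1−α)), we have s/(n + g + δ) = (y*)^((1−α)/α) = 1.45^1.9412 = 2.0571.
Therefore s = 2.0571 × (n + g + δ) = 2.0571 × 0.151 = 0.3106.

s ≈ 0.311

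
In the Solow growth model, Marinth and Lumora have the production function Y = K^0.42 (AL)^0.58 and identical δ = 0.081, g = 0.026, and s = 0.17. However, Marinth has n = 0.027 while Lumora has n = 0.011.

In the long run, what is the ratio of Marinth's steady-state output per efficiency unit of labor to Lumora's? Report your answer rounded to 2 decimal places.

ratio ≈ 0.91

Steady-state y* = [s/(n + g + δ)]^(α/(1−α)), so the ratio is [ (s_M/(n + g + δ)_M) / (s_L/(n + g + δ)_L) ]^0.7241.
s_M/(n + g + δ)_M = 0.17/0.134 = 1.2687; s_L/(n + g + δ)_L = 0.17/0.118 = 1.4407.
Ratio = (1.2687/1.4407)^0.7241 = 0.8806^0.7241 ≈ 0.9120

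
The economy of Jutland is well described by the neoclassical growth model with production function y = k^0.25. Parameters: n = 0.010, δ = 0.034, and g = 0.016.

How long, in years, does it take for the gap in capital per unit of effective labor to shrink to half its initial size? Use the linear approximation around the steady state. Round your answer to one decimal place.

about 15.4 years

Near the steady state the convergence rate is λ = (1 − α)(n + g + δ).
λ = (1 − 0.25) × 0.060 = 0.75 × 0.060 = 0.0450
Half-life = ln 2 / λ = 0.6931 / 0.0450 ≈ 15.40 years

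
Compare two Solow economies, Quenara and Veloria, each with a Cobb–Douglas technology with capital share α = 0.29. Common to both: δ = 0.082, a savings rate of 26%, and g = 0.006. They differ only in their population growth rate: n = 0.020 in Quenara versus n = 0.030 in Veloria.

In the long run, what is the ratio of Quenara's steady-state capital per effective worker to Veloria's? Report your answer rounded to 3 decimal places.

Steady-state k* = [s/(n + g + δ)]^(1/(1−α)), so the ratio is [ (s_Q/(n + g + δ)_Q) / (s_V/(n + g + δ)_V) ]^1.4085.
s_Q/(n + g + δ)_Q = 0.26/0.108 = 2.4074; s_V/(n + g + δ)_V = 0.26/0.118 = 2.2034.
Ratio = (2.4074/2.2034)^1.4085 = 1.0926^1.4085 ≈ 1.1329

k*_Q / k*_V ≈ 1.133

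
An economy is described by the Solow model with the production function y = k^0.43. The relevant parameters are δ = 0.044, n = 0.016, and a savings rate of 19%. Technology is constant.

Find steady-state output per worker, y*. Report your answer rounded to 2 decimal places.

y* ≈ 2.39

In steady state, investment equals break-even investment: s·k^α = (n + δ)·k.
Dividing both sides by k: k^(1−α) = s / (n + δ).
k^0.57 = 0.19 / (0.016 + 0.044) = 0.19 / 0.060 = 3.1667
k* = 3.1667^(1/0.57) ≈ 7.5554
y* = (k*)^α = 7.5554^0.43 ≈ 2.3859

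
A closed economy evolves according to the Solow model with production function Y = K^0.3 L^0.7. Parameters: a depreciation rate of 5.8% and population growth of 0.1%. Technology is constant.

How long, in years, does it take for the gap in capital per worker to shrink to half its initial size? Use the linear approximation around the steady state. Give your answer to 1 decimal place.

Near the steady state the convergence rate is λ = (1 − α)(n + δ).
λ = (1 − 0.3) × 0.059 = 0.7 × 0.059 = 0.0413
Half-life = ln 2 / λ = 0.6931 / 0.0413 ≈ 16.78 years

half-life ≈ 16.8 years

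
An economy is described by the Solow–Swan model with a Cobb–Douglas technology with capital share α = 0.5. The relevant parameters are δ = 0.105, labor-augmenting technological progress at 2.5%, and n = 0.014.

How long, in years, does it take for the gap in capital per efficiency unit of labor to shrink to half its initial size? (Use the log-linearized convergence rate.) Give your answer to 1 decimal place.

half-life ≈ 9.6 years

Near the steady state the convergence rate is λ = (1 − α)(n + g + δ).
λ = (1 − 0.5) × 0.144 = 0.5 × 0.144 = 0.0720
Half-life = ln 2 / λ = 0.6931 / 0.0720 ≈ 9.63 years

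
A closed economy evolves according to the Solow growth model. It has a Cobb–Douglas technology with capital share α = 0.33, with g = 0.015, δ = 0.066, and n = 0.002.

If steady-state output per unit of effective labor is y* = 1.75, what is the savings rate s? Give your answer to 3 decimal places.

s ≈ 0.259

In steady state, investment equals break-even investment: s·k^α = (n + g + δ)·k.
Since y* = [s/(n + g + δ)]^(α/(1−α)), we have s/(n + g + δ) = (y*)^((1−α)/α) = 1.75^2.0303 = 3.1149.
Therefore s = 3.1149 × (n + g + δ) = 3.1149 × 0.083 = 0.2585.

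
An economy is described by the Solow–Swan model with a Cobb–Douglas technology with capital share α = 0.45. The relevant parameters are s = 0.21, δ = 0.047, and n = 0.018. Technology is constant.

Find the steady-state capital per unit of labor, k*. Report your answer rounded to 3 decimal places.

Steady state requires s·f(k) = (n + δ)·k, i.e. s·k^α = (n + δ)·k.
Rearranging, k^(1−α) = s / (n + δ).
k^0.55 = 0.21 / (0.018 + 0.047) = 0.21 / 0.065 = 3.2308
k* = 3.2308^(1/0.55) ≈ 8.4337

k* ≈ 8.434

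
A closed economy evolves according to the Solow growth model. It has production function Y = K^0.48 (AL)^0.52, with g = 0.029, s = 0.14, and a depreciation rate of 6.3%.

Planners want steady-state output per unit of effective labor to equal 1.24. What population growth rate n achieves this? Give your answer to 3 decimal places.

n ≈ 0.019

Steady state requires s·f(k) = (n + g + δ)·k, i.e. s·k^α = (n + g + δ)·k.
Since y* = [s/(n + g + δ)]^(α/(1−α)), we have s/(n + g + δ) = (y*)^((1−α)/α) = 1.24^1.0833 = 1.2624.
Therefore n + g + δ = s / 1.2624 = 0.14 / 1.2624 = 0.1109, so n = 0.1109 − 0.092 = 0.0189.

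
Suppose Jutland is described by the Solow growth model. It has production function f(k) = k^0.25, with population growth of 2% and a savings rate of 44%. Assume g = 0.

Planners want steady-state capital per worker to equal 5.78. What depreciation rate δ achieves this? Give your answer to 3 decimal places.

δ ≈ 0.098

At the steady state, Δk = 0, so s·k^α = (n + δ)·k.
So s / (n + δ) = (k*)^(1−α) = 5.78^0.75 = 3.7277.
Therefore n + δ = s / 3.7277 = 0.44 / 3.7277 = 0.1180, so δ = 0.1180 − 0.020 = 0.0980.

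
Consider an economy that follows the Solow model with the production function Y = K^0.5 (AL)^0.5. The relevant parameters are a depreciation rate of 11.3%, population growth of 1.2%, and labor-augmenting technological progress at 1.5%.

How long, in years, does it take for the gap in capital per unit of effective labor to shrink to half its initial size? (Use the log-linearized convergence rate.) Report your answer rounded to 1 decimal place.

Near the steady state the convergence rate is λ = (1 − α)(n + g + δ).
λ = (1 − 0.5) × 0.140 = 0.5 × 0.140 = 0.0700
Half-life = ln 2 / λ = 0.6931 / 0.0700 ≈ 9.90 years

about 9.9 years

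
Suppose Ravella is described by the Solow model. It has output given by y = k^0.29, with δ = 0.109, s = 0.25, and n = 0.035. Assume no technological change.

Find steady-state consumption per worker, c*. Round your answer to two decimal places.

At the steady state, Δk = 0, so s·k^α = (n + δ)·k.
Rearranging, k^(1−α) = s / (n + δ).
k^0.71 = 0.25 / (0.035 + 0.109) = 0.25 / 0.144 = 1.7361
k* = 1.7361^(1/0.71) ≈ 2.1748
y* = (k*)^α = 2.1748^0.29 ≈ 1.2527
c* = (1 − s)·y* = (1 − 0.25) × 1.2527 ≈ 0.9395

c* = 0.94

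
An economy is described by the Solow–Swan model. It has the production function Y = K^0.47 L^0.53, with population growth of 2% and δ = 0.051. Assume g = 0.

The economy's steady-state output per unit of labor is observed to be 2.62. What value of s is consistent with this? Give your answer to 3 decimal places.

s ≈ 0.210

At the steady state, Δk = 0, so s·k^α = (n + δ)·k.
Since y* = [s/(n + δ)]^(α/(1−α)), we have s/(n + δ) = (y*)^((1−α)/α) = 2.62^1.1277 = 2.9629.
Therefore s = 2.9629 × (n + δ) = 2.9629 × 0.071 = 0.2104.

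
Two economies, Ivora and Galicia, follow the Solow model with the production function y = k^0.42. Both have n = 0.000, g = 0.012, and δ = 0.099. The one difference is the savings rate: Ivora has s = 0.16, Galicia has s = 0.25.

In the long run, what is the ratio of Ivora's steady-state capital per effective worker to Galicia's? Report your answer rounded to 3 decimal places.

ratio ≈ 0.463

Steady-state k* = [s/(n + g + δ)]^(1/(1−α)), so the ratio is [ (s_I/(n + g + δ)_I) / (s_G/(n + g + δ)_G) ]^1.7241.
s_I/(n + g + δ)_I = 0.16/0.111 = 1.4414; s_G/(n + g + δ)_G = 0.25/0.111 = 2.2523.
Ratio = (1.4414/2.2523)^1.7241 = 0.6400^1.7241 ≈ 0.4633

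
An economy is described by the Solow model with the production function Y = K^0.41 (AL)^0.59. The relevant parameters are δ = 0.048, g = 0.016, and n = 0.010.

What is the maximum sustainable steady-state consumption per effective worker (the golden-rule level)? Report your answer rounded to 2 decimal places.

At the golden rule, f'(k) = n + g + δ, so α·k^(α−1) = n + g + δ and k_gold = (α/(n + g + δ))^(1/(1−α)).
k_gold = (0.41/0.074)^(1/0.59) = 5.5405^1.6949 ≈ 18.2071
c_gold = f(k_gold) − (n + g + δ)·k_gold = 3.2862 − 0.074×18.2071 ≈ 1.9389

c_gold ≈ 1.94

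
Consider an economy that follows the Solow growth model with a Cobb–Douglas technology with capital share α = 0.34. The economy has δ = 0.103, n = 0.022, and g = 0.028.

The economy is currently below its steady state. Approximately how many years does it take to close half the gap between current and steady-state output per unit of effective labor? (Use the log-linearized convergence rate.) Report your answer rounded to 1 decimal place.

Near the steady state the convergence rate is λ = (1 − α)(n + g + δ).
λ = (1 − 0.34) × 0.153 = 0.66 × 0.153 = 0.10098
Half-life = ln 2 / λ = 0.6931 / 0.10098 ≈ 6.86 years

t_½ ≈ 6.9 years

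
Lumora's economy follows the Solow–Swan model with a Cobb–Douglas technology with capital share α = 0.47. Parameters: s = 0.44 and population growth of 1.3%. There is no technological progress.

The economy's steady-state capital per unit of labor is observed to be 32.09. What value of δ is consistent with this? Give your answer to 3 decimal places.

δ ≈ 0.057

At the steady state, Δk = 0, so s·k^α = (n + δ)·k.
So s / (n + δ) = (k*)^(1−α) = 32.09^0.53 = 6.2860.
Therefore n + δ = s / 6.2860 = 0.44 / 6.2860 = 0.0700, so δ = 0.0700 − 0.013 = 0.0570.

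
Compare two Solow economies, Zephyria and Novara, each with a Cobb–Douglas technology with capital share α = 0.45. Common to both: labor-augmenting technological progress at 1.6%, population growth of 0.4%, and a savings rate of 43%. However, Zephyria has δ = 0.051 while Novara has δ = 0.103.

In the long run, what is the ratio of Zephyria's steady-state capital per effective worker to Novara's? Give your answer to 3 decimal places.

ratio ≈ 2.716

Steady-state k* = [s/(n + g + δ)]^(1/(1−α)), so the ratio is [ (s_Z/(n + g + δ)_Z) / (s_N/(n + g + δ)_N) ]^1.8182.
s_Z/(n + g + δ)_Z = 0.43/0.071 = 6.0563; s_N/(n + g + δ)_N = 0.43/0.123 = 3.4959.
Ratio = (6.0563/3.4959)^1.8182 = 1.7324^1.8182 ≈ 2.7159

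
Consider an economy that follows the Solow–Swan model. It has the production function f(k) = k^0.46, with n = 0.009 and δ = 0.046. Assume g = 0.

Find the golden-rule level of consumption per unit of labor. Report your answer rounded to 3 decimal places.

c_gold ≈ 3.297

At the golden rule, f'(k) = n + δ, so α·k^(α−1) = n + δ and k_gold = (α/(n + δ))^(1/(1−α)).
k_gold = (0.46/0.055)^(1/0.54) = 8.3636^1.8519 ≈ 51.0717
c_gold = f(k_gold) − (n + δ)·k_gold = 6.1061 − 0.055×51.0717 ≈ 3.2972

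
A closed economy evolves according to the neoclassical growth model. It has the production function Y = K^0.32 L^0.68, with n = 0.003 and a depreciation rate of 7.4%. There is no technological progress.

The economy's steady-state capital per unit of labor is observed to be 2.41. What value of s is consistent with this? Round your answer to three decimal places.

In steady state, investment equals break-even investment: s·k^α = (n + δ)·k.
So s / (n + δ) = (k*)^(1−α) = 2.41^0.68 = 1.8187.
Therefore s = 1.8187 × (n + δ) = 1.8187 × 0.077 = 0.1400.

s ≈ 0.140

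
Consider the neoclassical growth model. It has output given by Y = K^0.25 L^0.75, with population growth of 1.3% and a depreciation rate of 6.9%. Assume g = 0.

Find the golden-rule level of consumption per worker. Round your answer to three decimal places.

At the golden rule, f'(k) = n + δ, so α·k^(α−1) = n + δ and k_gold = (α/(n + δ))^(1/(1−α)).
k_gold = (0.25/0.082)^(1/0.75) = 3.0488^1.3333 ≈ 4.4207
c_gold = f(k_gold) − (n + δ)·k_gold = 1.4500 − 0.082×4.4207 ≈ 1.0875

c_gold ≈ 1.088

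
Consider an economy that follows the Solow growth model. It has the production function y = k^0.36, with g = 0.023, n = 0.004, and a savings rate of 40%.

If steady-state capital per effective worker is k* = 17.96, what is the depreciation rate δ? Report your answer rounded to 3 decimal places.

At the steady state, Δk = 0, so s·k^α = (n + g + δ)·k.
So s / (n + g + δ) = (k*)^(1−α) = 17.96^0.64 = 6.3497.
Therefore n + g + δ = s / 6.3497 = 0.40 / 6.3497 = 0.0630, so δ = 0.0630 − 0.027 = 0.0360.

δ ≈ 0.036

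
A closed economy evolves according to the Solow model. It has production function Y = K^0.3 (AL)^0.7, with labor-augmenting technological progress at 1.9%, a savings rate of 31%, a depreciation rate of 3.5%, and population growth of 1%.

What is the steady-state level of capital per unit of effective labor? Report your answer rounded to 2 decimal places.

In steady state, investment equals break-even investment: s·k^α = (n + g + δ)·k.
Rearranging, k^(1−α) = s / (n + g + δ).
k^0.7 = 0.31 / (0.010 + 0.019 + 0.035) = 0.31 / 0.064 = 4.8438
k* = 4.8438^(1/0.7) ≈ 9.5244

k* ≈ 9.52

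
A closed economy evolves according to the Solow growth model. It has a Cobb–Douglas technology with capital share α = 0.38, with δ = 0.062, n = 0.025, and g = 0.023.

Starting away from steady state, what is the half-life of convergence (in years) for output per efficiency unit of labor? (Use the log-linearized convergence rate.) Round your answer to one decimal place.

about 10.2 years

Near the steady state the convergence rate is λ = (1 − α)(n + g + δ).
λ = (1 − 0.38) × 0.110 = 0.62 × 0.110 = 0.0682
Half-life = ln 2 / λ = 0.6931 / 0.0682 ≈ 10.16 years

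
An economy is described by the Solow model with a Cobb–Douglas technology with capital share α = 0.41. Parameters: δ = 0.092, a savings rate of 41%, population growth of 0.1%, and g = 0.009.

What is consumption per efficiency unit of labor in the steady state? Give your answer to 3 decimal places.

c* ≈ 1.551

Steady state requires s·f(k) = (n + g + δ)·k, i.e. s·k^α = (n + g + δ)·k.
Dividing both sides by k: k^(1−α) = s / (n + g + δ).
k^0.59 = 0.41 / (0.001 + 0.009 + 0.092) = 0.41 / 0.102 = 4.0196
k* = 4.0196^(1/0.59) ≈ 10.5691
y* = (k*)^α = 10.5691^0.41 ≈ 2.6294
c* = (1 − s)·y* = (1 − 0.41) × 2.6294 ≈ 1.5513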